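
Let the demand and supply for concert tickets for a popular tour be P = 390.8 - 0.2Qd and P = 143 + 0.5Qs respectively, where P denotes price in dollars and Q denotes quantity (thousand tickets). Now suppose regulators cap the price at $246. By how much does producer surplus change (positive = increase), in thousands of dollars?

Rearranging demand gives Qd = 1954 - 5P; rearranging supply gives Qs = 2P - 286. Equilibrium: 1954 - 5P = 2P - 286, so 2240 = 7P and P* = 320, Q* = 354.
The ceiling of 246 is below the equilibrium price 320, so it binds.
At P = 246: Qd = 1954 - 5·246 = 724 and Qs = 2·246 - 286 = 206.
Producer surplus without the control is ½ · (320 - 143) · 354 = 31329.
With the ceiling, producers sell 206 units at 246, so PS = ½ · (246 - 143) · 206 = 10609.
Change in producer surplus = 10609 - 31329 = -20720.

-20720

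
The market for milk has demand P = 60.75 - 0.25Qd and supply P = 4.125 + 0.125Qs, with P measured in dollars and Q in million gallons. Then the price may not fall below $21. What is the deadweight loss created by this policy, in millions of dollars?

0

Rearranging demand gives Qd = 243 - 4P; rearranging supply gives Qs = 8P - 33. Without the control the market clears where 243 - 4P = 8P - 33, i.e. P* = 23 and Q* = 151.
Since 21 is below P* = 23, the floor does not bind and the free-market outcome prevails.
Since the control does not bind, no trades are prevented and deadweight loss is zero.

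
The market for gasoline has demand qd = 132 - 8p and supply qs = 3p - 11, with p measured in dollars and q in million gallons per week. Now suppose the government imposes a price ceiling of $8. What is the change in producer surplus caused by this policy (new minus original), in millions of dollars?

-102.5

Setting quantity demanded equal to quantity supplied, 132 - 8p = 3p - 11, gives p* = 13 and q* = 28.
The ceiling of 8 is below the equilibrium price 13, so it binds.
At p = 8: qd = 132 - 8·8 = 68 and qs = 3·8 - 11 = 13.
Producer surplus without the control is ½ · (13 - 11/3) · 28 = 392/3.
With the ceiling, producers sell 13 units at 8, so PS = ½ · (8 - 11/3) · 13 = 169/6.
Change in producer surplus = 169/6 - 392/3 = -102.5.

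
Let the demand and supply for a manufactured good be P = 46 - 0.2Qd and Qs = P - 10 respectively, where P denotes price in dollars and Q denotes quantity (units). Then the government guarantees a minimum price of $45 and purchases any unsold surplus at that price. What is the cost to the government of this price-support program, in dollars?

Rearranging demand gives Qd = 230 - 5P. In a free market, 230 - 5P = P - 10 gives the equilibrium P* = 40, Q* = 30.
Since 45 > 40, the floor is binding.
At P = 45: Qd = 230 - 5·45 = 5 and Qs = 45 - 10 = 35.
Surplus = Qs - Qd = 30.
Government expenditure = surplus × support price = 30 × 45 = 1350.

1350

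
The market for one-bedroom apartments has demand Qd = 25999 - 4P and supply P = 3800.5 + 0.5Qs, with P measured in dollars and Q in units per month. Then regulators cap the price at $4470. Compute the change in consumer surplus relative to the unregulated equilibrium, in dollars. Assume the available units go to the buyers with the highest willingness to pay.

874620

Rearranging supply gives Qs = 2P - 7601. Setting quantity demanded equal to quantity supplied, 25999 - 4P = 2P - 7601, gives P* = 5600 and Q* = 3599.
The ceiling of 4470 is below the equilibrium price 5600, so it binds.
At P = 4470: Qd = 25999 - 4·4470 = 8119 and Qs = 2·4470 - 7601 = 1339.
Consumer surplus without the control is ½ · (6499.75 - 5600) · 3599 = 1619100.125.
With the ceiling, 1339 units are sold at 4470 (assume they go to the highest-value buyers). The demand price at Q = 1339 is 6165, so CS = ½ · [(6499.75 - 4470) + (6165 - 4470)] · 1339 = 2493720.125.
Change in consumer surplus = 2493720.125 - 1619100.125 = 874620.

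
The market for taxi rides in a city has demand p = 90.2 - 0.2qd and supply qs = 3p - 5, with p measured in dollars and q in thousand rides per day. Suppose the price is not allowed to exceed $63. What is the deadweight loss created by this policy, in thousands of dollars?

0

Rearranging demand gives qd = 451 - 5p. Setting quantity demanded equal to quantity supplied, 451 - 5p = 3p - 5, gives p* = 57 and q* = 166.
Since 63 is above p* = 57, the ceiling does not bind and the free-market outcome prevails.
Since the control does not bind, no trades are prevented and deadweight loss is zero.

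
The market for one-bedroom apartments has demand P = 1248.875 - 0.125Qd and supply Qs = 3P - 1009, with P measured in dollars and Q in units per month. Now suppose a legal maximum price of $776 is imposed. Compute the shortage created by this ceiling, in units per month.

2464

Rearranging demand gives Qd = 9991 - 8P. Equilibrium: 9991 - 8P = 3P - 1009, so 11000 = 11P and P* = 1000, Q* = 1991.
Because the ceiling (776) lies below the market-clearing price, it is binding.
At P = 776: Qd = 9991 - 8·776 = 3783 and Qs = 3·776 - 1009 = 1319.
Shortage = Qd - Qs = 3783 - 1319 = 2464.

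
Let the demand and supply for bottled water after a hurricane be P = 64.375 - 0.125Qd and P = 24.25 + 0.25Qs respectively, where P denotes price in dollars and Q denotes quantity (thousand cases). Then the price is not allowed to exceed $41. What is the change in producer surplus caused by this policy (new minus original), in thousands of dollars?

-870

Rearranging demand gives Qd = 515 - 8P; rearranging supply gives Qs = 4P - 97. Without the control the market clears where 515 - 8P = 4P - 97, i.e. P* = 51 and Q* = 107.
Because the ceiling (41) lies below the market-clearing price, it is binding.
At P = 41: Qd = 515 - 8·41 = 187 and Qs = 4·41 - 97 = 67.
Producer surplus without the control is ½ · (51 - 24.25) · 107 = 1431.125.
With the ceiling, producers sell 67 units at 41, so PS = ½ · (41 - 24.25) · 67 = 561.125.
Change in producer surplus = 561.125 - 1431.125 = -870.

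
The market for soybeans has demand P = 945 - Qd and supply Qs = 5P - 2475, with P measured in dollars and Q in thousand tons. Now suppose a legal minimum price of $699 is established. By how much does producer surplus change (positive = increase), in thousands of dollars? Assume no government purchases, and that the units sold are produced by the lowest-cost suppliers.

30069.9

Rearranging demand gives Qd = 945 - P. In a free market, 945 - P = 5P - 2475 gives the equilibrium P* = 570, Q* = 375.
Since 699 > 570, the floor is binding.
At P = 699: Qd = 945 - 699 = 246 and Qs = 5·699 - 2475 = 1020.
Producer surplus without the control is ½ · (570 - 495) · 375 = 14062.5.
With the floor, 246 units are sold at 699. The supply price at Q = 246 is 544.2, so PS = ½ · [(699 - 495) + (699 - 544.2)] · 246 = 44132.4.
Change in producer surplus = 44132.4 - 14062.5 = 30069.9.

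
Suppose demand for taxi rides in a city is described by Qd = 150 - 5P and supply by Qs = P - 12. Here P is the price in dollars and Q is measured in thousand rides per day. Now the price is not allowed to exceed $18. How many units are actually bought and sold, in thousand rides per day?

6

Setting quantity demanded equal to quantity supplied, 150 - 5P = P - 12, gives P* = 27 and Q* = 15.
Because the ceiling (18) lies below the market-clearing price, it is binding.
At P = 18: Qd = 150 - 5·18 = 60 and Qs = 18 - 12 = 6.
The quantity actually transacted is the short side, supply: 6.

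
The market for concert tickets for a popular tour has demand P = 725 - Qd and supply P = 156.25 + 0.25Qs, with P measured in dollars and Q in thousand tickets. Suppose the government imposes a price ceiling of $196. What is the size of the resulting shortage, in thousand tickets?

370

Rearranging demand gives Qd = 725 - P; rearranging supply gives Qs = 4P - 625. Setting quantity demanded equal to quantity supplied, 725 - P = 4P - 625, gives P* = 270 and Q* = 455.
Since 196 < 270, the ceiling is binding.
At P = 196: Qd = 725 - 196 = 529 and Qs = 4·196 - 625 = 159.
Shortage = Qd - Qs = 529 - 159 = 370.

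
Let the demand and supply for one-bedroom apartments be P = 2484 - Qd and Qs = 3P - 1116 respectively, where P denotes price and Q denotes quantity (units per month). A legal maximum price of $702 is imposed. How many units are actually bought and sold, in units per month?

990

Rearranging demand gives Qd = 2484 - P. In a free market, 2484 - P = 3P - 1116 gives the equilibrium P* = 900, Q* = 1584.
Because the ceiling (702) lies below the market-clearing price, it is binding.
At P = 702: Qd = 2484 - 702 = 1782 and Qs = 3·702 - 1116 = 990.
The quantity actually transacted is the short side, supply: 990.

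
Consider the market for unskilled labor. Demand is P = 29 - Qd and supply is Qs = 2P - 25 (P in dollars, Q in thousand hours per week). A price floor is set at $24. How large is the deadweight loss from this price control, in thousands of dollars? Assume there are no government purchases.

Rearranging demand gives Qd = 29 - P. Without the control the market clears where 29 - P = 2P - 25, i.e. P* = 18 and Q* = 11.
Since 24 > 18, the floor is binding.
At P = 24: Qd = 29 - 24 = 5 and Qs = 2·24 - 25 = 23.
Quantity traded falls to 5. At Q = 5 the demand price is 29 - 5 = 24 and the supply price is (25 + 5)/2 = 15.
Deadweight loss = ½ · (24 - 15) · (11 - 5) = ½ · 9 · 6 = 27.

27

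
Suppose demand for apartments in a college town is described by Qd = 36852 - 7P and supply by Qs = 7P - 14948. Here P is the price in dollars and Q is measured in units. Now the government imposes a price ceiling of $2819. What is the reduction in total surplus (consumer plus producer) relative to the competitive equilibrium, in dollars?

5433127

Setting quantity demanded equal to quantity supplied, 36852 - 7P = 7P - 14948, gives P* = 3700 and Q* = 10952.
The ceiling of 2819 is below the equilibrium price 3700, so it binds.
At P = 2819: Qd = 36852 - 7·2819 = 17119 and Qs = 7·2819 - 14948 = 4785.
Quantity traded falls to 4785. At Q = 4785 the demand price is (36852 - 4785)/7 = 4581 and the supply price is (14948 + 4785)/7 = 2819.
Deadweight loss = ½ · (4581 - 2819) · (10952 - 4785) = ½ · 1762 · 6167 = 5433127.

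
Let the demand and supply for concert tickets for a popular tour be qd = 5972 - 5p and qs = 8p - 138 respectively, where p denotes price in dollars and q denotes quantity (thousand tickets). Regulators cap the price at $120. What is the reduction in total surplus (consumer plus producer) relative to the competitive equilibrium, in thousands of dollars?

Equilibrium: 5972 - 5p = 8p - 138, so 6110 = 13p and p* = 470, q* = 3622.
Since 120 < 470, the ceiling is binding.
At p = 120: qd = 5972 - 5·120 = 5372 and qs = 8·120 - 138 = 822.
Quantity traded falls to 822. At q = 822 the demand price is (5972 - 822)/5 = 1030 and the supply price is (138 + 822)/8 = 120.
Deadweight loss = ½ · (1030 - 120) · (3622 - 822) = ½ · 910 · 2800 = 1274000.

1274000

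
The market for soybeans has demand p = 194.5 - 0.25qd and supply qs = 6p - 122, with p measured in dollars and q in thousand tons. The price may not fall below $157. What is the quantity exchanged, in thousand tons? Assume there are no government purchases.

Rearranging demand gives qd = 778 - 4p. In a free market, 778 - 4p = 6p - 122 gives the equilibrium p* = 90, q* = 418.
Since 157 > 90, the floor is binding.
At p = 157: qd = 778 - 4·157 = 150 and qs = 6·157 - 122 = 820.
The quantity actually transacted is the short side, demand: 150.

150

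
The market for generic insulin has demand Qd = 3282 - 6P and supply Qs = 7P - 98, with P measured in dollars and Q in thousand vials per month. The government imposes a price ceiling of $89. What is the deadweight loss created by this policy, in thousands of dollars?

221744.25

Equilibrium: 3282 - 6P = 7P - 98, so 3380 = 13P and P* = 260, Q* = 1722.
Since 89 < 260, the ceiling is binding.
At P = 89: Qd = 3282 - 6·89 = 2748 and Qs = 7·89 - 98 = 525.
Quantity traded falls to 525. At Q = 525 the demand price is (3282 - 525)/6 = 459.5 and the supply price is (98 + 525)/7 = 89.
Deadweight loss = ½ · (459.5 - 89) · (1722 - 525) = ½ · 370.5 · 1197 = 221744.25.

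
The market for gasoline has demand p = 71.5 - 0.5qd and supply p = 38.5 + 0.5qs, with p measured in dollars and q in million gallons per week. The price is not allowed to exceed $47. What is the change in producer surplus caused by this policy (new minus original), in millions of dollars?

Rearranging demand gives qd = 143 - 2p; rearranging supply gives qs = 2p - 77. In a free market, 143 - 2p = 2p - 77 gives the equilibrium p* = 55, q* = 33.
Because the ceiling (47) lies below the market-clearing price, it is binding.
At p = 47: qd = 143 - 2·47 = 49 and qs = 2·47 - 77 = 17.
Producer surplus without the control is ½ · (55 - 38.5) · 33 = 272.25.
With the ceiling, producers sell 17 units at 47, so PS = ½ · (47 - 38.5) · 17 = 72.25.
Change in producer surplus = 72.25 - 272.25 = -200.

-200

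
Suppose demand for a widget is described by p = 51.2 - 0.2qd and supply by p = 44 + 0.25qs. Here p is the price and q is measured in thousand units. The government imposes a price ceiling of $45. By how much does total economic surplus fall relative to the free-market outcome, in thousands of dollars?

32.4

Rearranging demand gives qd = 256 - 5p; rearranging supply gives qs = 4p - 176. In a free market, 256 - 5p = 4p - 176 gives the equilibrium p* = 48, q* = 16.
The ceiling of 45 is below the equilibrium price 48, so it binds.
At p = 45: qd = 256 - 5·45 = 31 and qs = 4·45 - 176 = 4.
Quantity traded falls to 4. At q = 4 the demand price is (256 - 4)/5 = 50.4 and the supply price is (176 + 4)/4 = 45.
Deadweight loss = ½ · (50.4 - 45) · (16 - 4) = ½ · 5.4 · 12 = 32.4.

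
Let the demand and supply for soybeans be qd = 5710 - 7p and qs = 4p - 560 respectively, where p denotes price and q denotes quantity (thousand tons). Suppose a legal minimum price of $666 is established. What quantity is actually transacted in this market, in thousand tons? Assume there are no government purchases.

1048

Setting quantity demanded equal to quantity supplied, 5710 - 7p = 4p - 560, gives p* = 570 and q* = 1720.
Because the floor (666) lies above the market-clearing price, it is binding.
At p = 666: qd = 5710 - 7·666 = 1048 and qs = 4·666 - 560 = 2104.
The quantity actually transacted is the short side, demand: 1048.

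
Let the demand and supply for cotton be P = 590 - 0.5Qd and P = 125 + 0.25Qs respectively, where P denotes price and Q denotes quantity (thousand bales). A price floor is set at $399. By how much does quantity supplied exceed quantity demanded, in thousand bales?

714

Rearranging demand gives Qd = 1180 - 2P; rearranging supply gives Qs = 4P - 500. In a free market, 1180 - 2P = 4P - 500 gives the equilibrium P* = 280, Q* = 620.
The floor of 399 is above the equilibrium price 280, so it binds.
At P = 399: Qd = 1180 - 2·399 = 382 and Qs = 4·399 - 500 = 1096.
Surplus = Qs - Qd = 1096 - 382 = 714.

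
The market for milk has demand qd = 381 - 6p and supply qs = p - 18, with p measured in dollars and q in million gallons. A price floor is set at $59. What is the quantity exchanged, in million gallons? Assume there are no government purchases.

27

Without the control the market clears where 381 - 6p = p - 18, i.e. p* = 57 and q* = 39.
Because the floor (59) lies above the market-clearing price, it is binding.
At p = 59: qd = 381 - 6·59 = 27 and qs = 59 - 18 = 41.
The quantity actually transacted is the short side, demand: 27.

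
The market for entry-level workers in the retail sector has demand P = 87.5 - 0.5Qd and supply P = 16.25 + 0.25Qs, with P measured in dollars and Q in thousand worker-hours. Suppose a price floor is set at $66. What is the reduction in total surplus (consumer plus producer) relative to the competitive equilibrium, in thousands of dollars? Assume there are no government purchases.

Rearranging demand gives Qd = 175 - 2P; rearranging supply gives Qs = 4P - 65. Setting quantity demanded equal to quantity supplied, 175 - 2P = 4P - 65, gives P* = 40 and Q* = 95.
The floor of 66 is above the equilibrium price 40, so it binds.
At P = 66: Qd = 175 - 2·66 = 43 and Qs = 4·66 - 65 = 199.
Quantity traded falls to 43. At Q = 43 the demand price is (175 - 43)/2 = 66 and the supply price is (65 + 43)/4 = 27.
Deadweight loss = ½ · (66 - 27) · (95 - 43) = ½ · 39 · 52 = 1014.

1014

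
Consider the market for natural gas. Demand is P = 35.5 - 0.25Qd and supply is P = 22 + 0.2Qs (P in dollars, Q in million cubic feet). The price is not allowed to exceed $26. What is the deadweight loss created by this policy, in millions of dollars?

22.5

Rearranging demand gives Qd = 142 - 4P; rearranging supply gives Qs = 5P - 110. Setting quantity demanded equal to quantity supplied, 142 - 4P = 5P - 110, gives P* = 28 and Q* = 30.
Since 26 < 28, the ceiling is binding.
At P = 26: Qd = 142 - 4·26 = 38 and Qs = 5·26 - 110 = 20.
Quantity traded falls to 20. At Q = 20 the demand price is (142 - 20)/4 = 30.5 and the supply price is (110 + 20)/5 = 26.
Deadweight loss = ½ · (30.5 - 26) · (30 - 20) = ½ · 4.5 · 10 = 22.5.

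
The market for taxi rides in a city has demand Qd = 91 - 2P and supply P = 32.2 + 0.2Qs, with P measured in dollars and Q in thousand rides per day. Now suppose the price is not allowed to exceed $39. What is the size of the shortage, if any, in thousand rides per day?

0

Rearranging supply gives Qs = 5P - 161. Without the control the market clears where 91 - 2P = 5P - 161, i.e. P* = 36 and Q* = 19.
Since 39 is above P* = 36, the ceiling does not bind and the free-market outcome prevails.
Since the control does not bind, there is no shortage.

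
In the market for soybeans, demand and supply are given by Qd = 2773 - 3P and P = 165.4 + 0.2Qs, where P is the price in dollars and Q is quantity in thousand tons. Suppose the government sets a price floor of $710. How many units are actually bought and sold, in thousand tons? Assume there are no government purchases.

643

Rearranging supply gives Qs = 5P - 827. In a free market, 2773 - 3P = 5P - 827 gives the equilibrium P* = 450, Q* = 1423.
The floor of 710 is above the equilibrium price 450, so it binds.
At P = 710: Qd = 2773 - 3·710 = 643 and Qs = 5·710 - 827 = 2723.
The quantity actually transacted is the short side, demand: 643.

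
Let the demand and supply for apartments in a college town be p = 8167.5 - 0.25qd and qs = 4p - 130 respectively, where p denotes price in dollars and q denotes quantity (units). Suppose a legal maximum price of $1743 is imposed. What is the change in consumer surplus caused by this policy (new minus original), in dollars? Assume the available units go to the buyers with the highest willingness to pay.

5015696

Rearranging demand gives qd = 32670 - 4p. In a free market, 32670 - 4p = 4p - 130 gives the equilibrium p* = 4100, q* = 16270.
The ceiling of 1743 is below the equilibrium price 4100, so it binds.
At p = 1743: qd = 32670 - 4·1743 = 25698 and qs = 4·1743 - 130 = 6842.
Consumer surplus without the control is ½ · (8167.5 - 4100) · 16270 = 33089112.5.
With the ceiling, 6842 units are sold at 1743 (assume they go to the highest-value buyers). The demand price at q = 6842 is 6457, so CS = ½ · [(8167.5 - 1743) + (6457 - 1743)] · 6842 = 38104808.5.
Change in consumer surplus = 38104808.5 - 33089112.5 = 5015696.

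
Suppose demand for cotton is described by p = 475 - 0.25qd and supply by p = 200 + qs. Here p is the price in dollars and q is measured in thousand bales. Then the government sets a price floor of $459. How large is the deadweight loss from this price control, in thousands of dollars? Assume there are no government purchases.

15210

Rearranging demand gives qd = 1900 - 4p; rearranging supply gives qs = p - 200. Without the control the market clears where 1900 - 4p = p - 200, i.e. p* = 420 and q* = 220.
The floor of 459 is above the equilibrium price 420, so it binds.
At p = 459: qd = 1900 - 4·459 = 64 and qs = 459 - 200 = 259.
Quantity traded falls to 64. At q = 64 the demand price is (1900 - 64)/4 = 459 and the supply price is 200 + 64 = 264.
Deadweight loss = ½ · (459 - 264) · (220 - 64) = ½ · 195 · 156 = 15210.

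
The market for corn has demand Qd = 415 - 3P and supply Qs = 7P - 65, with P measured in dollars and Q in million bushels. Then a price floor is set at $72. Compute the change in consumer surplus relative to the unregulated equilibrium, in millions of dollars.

-5640

In a free market, 415 - 3P = 7P - 65 gives the equilibrium P* = 48, Q* = 271.
Since 72 > 48, the floor is binding.
At P = 72: Qd = 415 - 3·72 = 199 and Qs = 7·72 - 65 = 439.
Consumer surplus without the control is ½ · (415/3 - 48) · 271 = 73441/6.
With the floor, consumers buy 199 units at 72, so CS = ½ · (415/3 - 72) · 199 = 39601/6.
Change in consumer surplus = 39601/6 - 73441/6 = -5640.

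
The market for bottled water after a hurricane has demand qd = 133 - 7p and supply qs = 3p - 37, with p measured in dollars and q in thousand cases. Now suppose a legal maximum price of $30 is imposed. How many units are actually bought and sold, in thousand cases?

Without the control the market clears where 133 - 7p = 3p - 37, i.e. p* = 17 and q* = 14.
The ceiling of 30 is above the equilibrium price 17, so it is not binding; the market clears at p* = 17, q* = 14.

14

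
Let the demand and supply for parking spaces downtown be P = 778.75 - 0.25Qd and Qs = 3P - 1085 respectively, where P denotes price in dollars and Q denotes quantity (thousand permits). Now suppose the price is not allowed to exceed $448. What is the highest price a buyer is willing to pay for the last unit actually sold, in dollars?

714

Rearranging demand gives Qd = 3115 - 4P. Without the control the market clears where 3115 - 4P = 3P - 1085, i.e. P* = 600 and Q* = 715.
Because the ceiling (448) lies below the market-clearing price, it is binding.
At P = 448: Qd = 3115 - 4·448 = 1323 and Qs = 3·448 - 1085 = 259.
Only 259 units reach the market. On the demand curve, the marginal buyer's willingness to pay at Q = 259 is (3115 - 259)/4 = 714.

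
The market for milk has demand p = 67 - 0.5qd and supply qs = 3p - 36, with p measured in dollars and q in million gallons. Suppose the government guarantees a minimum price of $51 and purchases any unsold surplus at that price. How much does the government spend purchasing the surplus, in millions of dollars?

Rearranging demand gives qd = 134 - 2p. Without the control the market clears where 134 - 2p = 3p - 36, i.e. p* = 34 and q* = 66.
Because the floor (51) lies above the market-clearing price, it is binding.
At p = 51: qd = 134 - 2·51 = 32 and qs = 3·51 - 36 = 117.
Surplus = qs - qd = 85.
Government expenditure = surplus × support price = 85 × 51 = 4335.

4335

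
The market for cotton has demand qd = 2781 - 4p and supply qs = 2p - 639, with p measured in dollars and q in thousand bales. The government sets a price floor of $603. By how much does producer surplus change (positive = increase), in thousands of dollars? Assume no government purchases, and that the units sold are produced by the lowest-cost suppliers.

In a free market, 2781 - 4p = 2p - 639 gives the equilibrium p* = 570, q* = 501.
Because the floor (603) lies above the market-clearing price, it is binding.
At p = 603: qd = 2781 - 4·603 = 369 and qs = 2·603 - 639 = 567.
Producer surplus without the control is ½ · (570 - 319.5) · 501 = 62750.25.
With the floor, 369 units are sold at 603. The supply price at q = 369 is 504, so PS = ½ · [(603 - 319.5) + (603 - 504)] · 369 = 70571.25.
Change in producer surplus = 70571.25 - 62750.25 = 7821.

7821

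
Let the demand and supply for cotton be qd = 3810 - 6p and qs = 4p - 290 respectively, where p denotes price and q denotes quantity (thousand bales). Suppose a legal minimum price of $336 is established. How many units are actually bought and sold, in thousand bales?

Setting quantity demanded equal to quantity supplied, 3810 - 6p = 4p - 290, gives p* = 410 and q* = 1350.
The floor of 336 is below the equilibrium price 410, so it is not binding; the market clears at p* = 410, q* = 1350.

1350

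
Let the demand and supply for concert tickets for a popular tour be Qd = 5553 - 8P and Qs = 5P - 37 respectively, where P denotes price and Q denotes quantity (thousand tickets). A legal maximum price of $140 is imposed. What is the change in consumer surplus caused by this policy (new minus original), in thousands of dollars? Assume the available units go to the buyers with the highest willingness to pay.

60863.75

Setting quantity demanded equal to quantity supplied, 5553 - 8P = 5P - 37, gives P* = 430 and Q* = 2113.
Because the ceiling (140) lies below the market-clearing price, it is binding.
At P = 140: Qd = 5553 - 8·140 = 4433 and Qs = 5·140 - 37 = 663.
Consumer surplus without the control is ½ · (694.125 - 430) · 2113 = 279048.0625.
With the ceiling, 663 units are sold at 140 (assume they go to the highest-value buyers). The demand price at Q = 663 is 611.25, so CS = ½ · [(694.125 - 140) + (611.25 - 140)] · 663 = 339911.8125.
Change in consumer surplus = 339911.8125 - 279048.0625 = 60863.75.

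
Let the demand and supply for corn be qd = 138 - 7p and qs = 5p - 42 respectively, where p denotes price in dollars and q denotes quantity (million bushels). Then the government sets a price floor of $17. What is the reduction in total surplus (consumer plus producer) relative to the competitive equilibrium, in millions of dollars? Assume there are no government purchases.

Setting quantity demanded equal to quantity supplied, 138 - 7p = 5p - 42, gives p* = 15 and q* = 33.
The floor of 17 is above the equilibrium price 15, so it binds.
At p = 17: qd = 138 - 7·17 = 19 and qs = 5·17 - 42 = 43.
Quantity traded falls to 19. At q = 19 the demand price is (138 - 19)/7 = 17 and the supply price is (42 + 19)/5 = 12.2.
Deadweight loss = ½ · (17 - 12.2) · (33 - 19) = ½ · 4.8 · 14 = 33.6.

33.6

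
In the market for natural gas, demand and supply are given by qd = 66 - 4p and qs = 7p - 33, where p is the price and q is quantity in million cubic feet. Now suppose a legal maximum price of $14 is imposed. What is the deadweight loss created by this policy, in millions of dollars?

0

Setting quantity demanded equal to quantity supplied, 66 - 4p = 7p - 33, gives p* = 9 and q* = 30.
Since 14 is above p* = 9, the ceiling does not bind and the free-market outcome prevails.
Since the control does not bind, no trades are prevented and deadweight loss is zero.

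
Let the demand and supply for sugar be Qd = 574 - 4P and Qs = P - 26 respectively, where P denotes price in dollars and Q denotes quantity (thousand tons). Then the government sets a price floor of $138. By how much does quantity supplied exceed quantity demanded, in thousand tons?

In a free market, 574 - 4P = P - 26 gives the equilibrium P* = 120, Q* = 94.
Because the floor (138) lies above the market-clearing price, it is binding.
At P = 138: Qd = 574 - 4·138 = 22 and Qs = 138 - 26 = 112.
Surplus = Qs - Qd = 112 - 22 = 90.

90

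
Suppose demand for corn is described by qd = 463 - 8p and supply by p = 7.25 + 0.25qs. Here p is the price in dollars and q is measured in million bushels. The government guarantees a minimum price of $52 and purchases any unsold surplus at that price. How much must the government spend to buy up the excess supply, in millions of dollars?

Rearranging supply gives qs = 4p - 29. In a free market, 463 - 8p = 4p - 29 gives the equilibrium p* = 41, q* = 135.
The floor of 52 is above the equilibrium price 41, so it binds.
At p = 52: qd = 463 - 8·52 = 47 and qs = 4·52 - 29 = 179.
Surplus = qs - qd = 132.
Government expenditure = surplus × support price = 132 × 52 = 6864.

6864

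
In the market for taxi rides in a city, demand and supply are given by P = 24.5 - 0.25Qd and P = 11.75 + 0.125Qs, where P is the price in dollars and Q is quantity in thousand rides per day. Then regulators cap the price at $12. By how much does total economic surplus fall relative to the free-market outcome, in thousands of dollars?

192

Rearranging demand gives Qd = 98 - 4P; rearranging supply gives Qs = 8P - 94. Setting quantity demanded equal to quantity supplied, 98 - 4P = 8P - 94, gives P* = 16 and Q* = 34.
Since 12 < 16, the ceiling is binding.
At P = 12: Qd = 98 - 4·12 = 50 and Qs = 8·12 - 94 = 2.
Quantity traded falls to 2. At Q = 2 the demand price is (98 - 2)/4 = 24 and the supply price is (94 + 2)/8 = 12.
Deadweight loss = ½ · (24 - 12) · (34 - 2) = ½ · 12 · 32 = 192.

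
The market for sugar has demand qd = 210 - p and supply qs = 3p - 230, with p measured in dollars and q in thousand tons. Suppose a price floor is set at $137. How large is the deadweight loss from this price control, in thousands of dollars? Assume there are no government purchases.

Without the control the market clears where 210 - p = 3p - 230, i.e. p* = 110 and q* = 100.
Since 137 > 110, the floor is binding.
At p = 137: qd = 210 - 137 = 73 and qs = 3·137 - 230 = 181.
Quantity traded falls to 73. At q = 73 the demand price is 210 - 73 = 137 and the supply price is (230 + 73)/3 = 101.
Deadweight loss = ½ · (137 - 101) · (100 - 73) = ½ · 36 · 27 = 486.

486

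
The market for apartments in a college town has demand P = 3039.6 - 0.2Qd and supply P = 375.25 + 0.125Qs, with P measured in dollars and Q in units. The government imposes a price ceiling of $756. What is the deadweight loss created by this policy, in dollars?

Rearranging demand gives Qd = 15198 - 5P; rearranging supply gives Qs = 8P - 3002. Equilibrium: 15198 - 5P = 8P - 3002, so 18200 = 13P and P* = 1400, Q* = 8198.
The ceiling of 756 is below the equilibrium price 1400, so it binds.
At P = 756: Qd = 15198 - 5·756 = 11418 and Qs = 8·756 - 3002 = 3046.
Quantity traded falls to 3046. At Q = 3046 the demand price is (15198 - 3046)/5 = 2430.4 and the supply price is (3002 + 3046)/8 = 756.
Deadweight loss = ½ · (2430.4 - 756) · (8198 - 3046) = ½ · 1674.4 · 5152 = 4313254.4.

4313254.4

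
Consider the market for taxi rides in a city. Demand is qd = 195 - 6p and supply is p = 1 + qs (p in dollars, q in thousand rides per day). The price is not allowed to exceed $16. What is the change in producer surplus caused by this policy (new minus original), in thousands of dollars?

-252

Rearranging supply gives qs = p - 1. Without the control the market clears where 195 - 6p = p - 1, i.e. p* = 28 and q* = 27.
Because the ceiling (16) lies below the market-clearing price, it is binding.
At p = 16: qd = 195 - 6·16 = 99 and qs = 16 - 1 = 15.
Producer surplus without the control is ½ · (28 - 1) · 27 = 364.5.
With the ceiling, producers sell 15 units at 16, so PS = ½ · (16 - 1) · 15 = 112.5.
Change in producer surplus = 112.5 - 364.5 = -252.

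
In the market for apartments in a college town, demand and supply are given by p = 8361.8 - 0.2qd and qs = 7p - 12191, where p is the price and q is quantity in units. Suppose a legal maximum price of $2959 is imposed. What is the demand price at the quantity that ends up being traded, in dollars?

6657.4

Rearranging demand gives qd = 41809 - 5p. In a free market, 41809 - 5p = 7p - 12191 gives the equilibrium p* = 4500, q* = 19309.
Since 2959 < 4500, the ceiling is binding.
At p = 2959: qd = 41809 - 5·2959 = 27014 and qs = 7·2959 - 12191 = 8522.
Only 8522 units reach the market. On the demand curve, the marginal buyer's willingness to pay at q = 8522 is (41809 - 8522)/5 = 6657.4.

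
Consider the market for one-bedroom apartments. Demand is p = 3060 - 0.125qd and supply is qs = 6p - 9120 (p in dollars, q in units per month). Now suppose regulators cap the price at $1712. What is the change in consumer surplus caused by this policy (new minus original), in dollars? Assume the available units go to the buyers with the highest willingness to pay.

Rearranging demand gives qd = 24480 - 8p. Setting quantity demanded equal to quantity supplied, 24480 - 8p = 6p - 9120, gives p* = 2400 and q* = 5280.
Because the ceiling (1712) lies below the market-clearing price, it is binding.
At p = 1712: qd = 24480 - 8·1712 = 10784 and qs = 6·1712 - 9120 = 1152.
Consumer surplus without the control is ½ · (3060 - 2400) · 5280 = 1742400.
With the ceiling, 1152 units are sold at 1712 (assume they go to the highest-value buyers). The demand price at q = 1152 is 2916, so CS = ½ · [(3060 - 1712) + (2916 - 1712)] · 1152 = 1469952.
Change in consumer surplus = 1469952 - 1742400 = -272448.

-272448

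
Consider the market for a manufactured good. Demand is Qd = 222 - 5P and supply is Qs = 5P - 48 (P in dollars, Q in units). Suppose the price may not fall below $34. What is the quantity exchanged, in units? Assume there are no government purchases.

52

In a free market, 222 - 5P = 5P - 48 gives the equilibrium P* = 27, Q* = 87.
Because the floor (34) lies above the market-clearing price, it is binding.
At P = 34: Qd = 222 - 5·34 = 52 and Qs = 5·34 - 48 = 122.
The quantity actually transacted is the short side, demand: 52.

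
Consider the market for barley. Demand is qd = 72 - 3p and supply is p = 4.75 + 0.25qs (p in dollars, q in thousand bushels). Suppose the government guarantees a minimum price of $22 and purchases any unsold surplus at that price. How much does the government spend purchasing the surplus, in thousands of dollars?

1386

Rearranging supply gives qs = 4p - 19. Without the control the market clears where 72 - 3p = 4p - 19, i.e. p* = 13 and q* = 33.
Because the floor (22) lies above the market-clearing price, it is binding.
At p = 22: qd = 72 - 3·22 = 6 and qs = 4·22 - 19 = 69.
Surplus = qs - qd = 63.
Government expenditure = surplus × support price = 63 × 22 = 1386.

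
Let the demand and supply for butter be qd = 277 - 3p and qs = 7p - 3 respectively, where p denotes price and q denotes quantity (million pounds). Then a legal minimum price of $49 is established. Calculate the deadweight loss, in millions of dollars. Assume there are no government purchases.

Without the control the market clears where 277 - 3p = 7p - 3, i.e. p* = 28 and q* = 193.
Since 49 > 28, the floor is binding.
At p = 49: qd = 277 - 3·49 = 130 and qs = 7·49 - 3 = 340.
Quantity traded falls to 130. At q = 130 the demand price is (277 - 130)/3 = 49 and the supply price is (3 + 130)/7 = 19.
Deadweight loss = ½ · (49 - 19) · (193 - 130) = ½ · 30 · 63 = 945.

945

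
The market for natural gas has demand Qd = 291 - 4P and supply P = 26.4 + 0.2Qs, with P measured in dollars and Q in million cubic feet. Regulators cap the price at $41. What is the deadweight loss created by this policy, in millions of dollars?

202.5

Rearranging supply gives Qs = 5P - 132. Setting quantity demanded equal to quantity supplied, 291 - 4P = 5P - 132, gives P* = 47 and Q* = 103.
Since 41 < 47, the ceiling is binding.
At P = 41: Qd = 291 - 4·41 = 127 and Qs = 5·41 - 132 = 73.
Quantity traded falls to 73. At Q = 73 the demand price is (291 - 73)/4 = 54.5 and the supply price is (132 + 73)/5 = 41.
Deadweight loss = ½ · (54.5 - 41) · (103 - 73) = ½ · 13.5 · 30 = 202.5.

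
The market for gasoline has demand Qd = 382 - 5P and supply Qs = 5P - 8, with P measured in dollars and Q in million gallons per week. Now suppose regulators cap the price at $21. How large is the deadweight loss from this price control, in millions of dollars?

In a free market, 382 - 5P = 5P - 8 gives the equilibrium P* = 39, Q* = 187.
Because the ceiling (21) lies below the market-clearing price, it is binding.
At P = 21: Qd = 382 - 5·21 = 277 and Qs = 5·21 - 8 = 97.
Quantity traded falls to 97. At Q = 97 the demand price is (382 - 97)/5 = 57 and the supply price is (8 + 97)/5 = 21.
Deadweight loss = ½ · (57 - 21) · (187 - 97) = ½ · 36 · 90 = 1620.

1620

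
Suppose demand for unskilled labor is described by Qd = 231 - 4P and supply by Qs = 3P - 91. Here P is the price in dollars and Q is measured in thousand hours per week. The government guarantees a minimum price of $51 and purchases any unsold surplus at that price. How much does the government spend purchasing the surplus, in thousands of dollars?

Setting quantity demanded equal to quantity supplied, 231 - 4P = 3P - 91, gives P* = 46 and Q* = 47.
The floor of 51 is above the equilibrium price 46, so it binds.
At P = 51: Qd = 231 - 4·51 = 27 and Qs = 3·51 - 91 = 62.
Surplus = Qs - Qd = 35.
Government expenditure = surplus × support price = 35 × 51 = 1785.

1785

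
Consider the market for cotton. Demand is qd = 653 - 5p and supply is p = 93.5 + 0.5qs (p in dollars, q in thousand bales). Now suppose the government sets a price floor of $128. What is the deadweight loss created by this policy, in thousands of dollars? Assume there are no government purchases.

560

Rearranging supply gives qs = 2p - 187. Without the control the market clears where 653 - 5p = 2p - 187, i.e. p* = 120 and q* = 53.
Since 128 > 120, the floor is binding.
At p = 128: qd = 653 - 5·128 = 13 and qs = 2·128 - 187 = 69.
Quantity traded falls to 13. At q = 13 the demand price is (653 - 13)/5 = 128 and the supply price is (187 + 13)/2 = 100.
Deadweight loss = ½ · (128 - 100) · (53 - 13) = ½ · 28 · 40 = 560.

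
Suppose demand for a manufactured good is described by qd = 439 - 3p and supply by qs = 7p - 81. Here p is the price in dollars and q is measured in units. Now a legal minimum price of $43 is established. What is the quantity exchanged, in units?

Equilibrium: 439 - 3p = 7p - 81, so 520 = 10p and p* = 52, q* = 283.
Since 43 is below p* = 52, the floor does not bind and the free-market outcome prevails.

283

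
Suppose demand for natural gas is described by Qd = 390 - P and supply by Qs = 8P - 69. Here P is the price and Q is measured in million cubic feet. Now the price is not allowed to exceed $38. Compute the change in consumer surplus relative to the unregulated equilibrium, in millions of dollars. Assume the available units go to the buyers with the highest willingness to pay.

-2353

Without the control the market clears where 390 - P = 8P - 69, i.e. P* = 51 and Q* = 339.
Since 38 < 51, the ceiling is binding.
At P = 38: Qd = 390 - 38 = 352 and Qs = 8·38 - 69 = 235.
Consumer surplus without the control is ½ · (390 - 51) · 339 = 57460.5.
With the ceiling, 235 units are sold at 38 (assume they go to the highest-value buyers). The demand price at Q = 235 is 155, so CS = ½ · [(390 - 38) + (155 - 38)] · 235 = 55107.5.
Change in consumer surplus = 55107.5 - 57460.5 = -2353.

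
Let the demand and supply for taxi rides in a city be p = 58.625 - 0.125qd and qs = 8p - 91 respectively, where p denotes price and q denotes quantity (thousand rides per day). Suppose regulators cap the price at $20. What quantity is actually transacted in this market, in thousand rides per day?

Rearranging demand gives qd = 469 - 8p. Setting quantity demanded equal to quantity supplied, 469 - 8p = 8p - 91, gives p* = 35 and q* = 189.
Since 20 < 35, the ceiling is binding.
At p = 20: qd = 469 - 8·20 = 309 and qs = 8·20 - 91 = 69.
The quantity actually transacted is the short side, supply: 69.

69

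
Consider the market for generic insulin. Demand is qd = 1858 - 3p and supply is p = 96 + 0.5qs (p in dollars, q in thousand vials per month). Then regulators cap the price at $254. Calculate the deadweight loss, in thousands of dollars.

40560

Rearranging supply gives qs = 2p - 192. Setting quantity demanded equal to quantity supplied, 1858 - 3p = 2p - 192, gives p* = 410 and q* = 628.
Because the ceiling (254) lies below the market-clearing price, it is binding.
At p = 254: qd = 1858 - 3·254 = 1096 and qs = 2·254 - 192 = 316.
Quantity traded falls to 316. At q = 316 the demand price is (1858 - 316)/3 = 514 and the supply price is (192 + 316)/2 = 254.
Deadweight loss = ½ · (514 - 254) · (628 - 316) = ½ · 260 · 312 = 40560.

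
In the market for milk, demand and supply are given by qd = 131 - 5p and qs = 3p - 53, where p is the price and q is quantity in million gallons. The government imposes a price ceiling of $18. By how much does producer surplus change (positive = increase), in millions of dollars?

-42.5

Without the control the market clears where 131 - 5p = 3p - 53, i.e. p* = 23 and q* = 16.
Because the ceiling (18) lies below the market-clearing price, it is binding.
At p = 18: qd = 131 - 5·18 = 41 and qs = 3·18 - 53 = 1.
Producer surplus without the control is ½ · (23 - 53/3) · 16 = 128/3.
With the ceiling, producers sell 1 units at 18, so PS = ½ · (18 - 53/3) · 1 = 1/6.
Change in producer surplus = 1/6 - 128/3 = -42.5.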